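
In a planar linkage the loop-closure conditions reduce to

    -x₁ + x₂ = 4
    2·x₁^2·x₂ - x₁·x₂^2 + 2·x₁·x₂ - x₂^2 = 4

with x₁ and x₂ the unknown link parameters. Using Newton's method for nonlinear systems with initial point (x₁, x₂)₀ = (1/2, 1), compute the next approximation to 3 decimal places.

At (1/2, 1): F = (-3.500, -4.000).
Jacobian J = [[-1, 1], [4·x₁·x₂ - x₂^2 + 2·x₂, 2·x₁^2 - 2·x₁·x₂ + 2·x₁ - 2·x₂]].
At the point, J = [[-1.000, 1.000], [3.000, -1.500]] (det J = -1.500).
Solving J·Δ = −F gives Δ = (6.167, 9.667).
Then the next iterate is (x₁, x₂)₁ = (6.667, 10.667).

(6.667, 10.667)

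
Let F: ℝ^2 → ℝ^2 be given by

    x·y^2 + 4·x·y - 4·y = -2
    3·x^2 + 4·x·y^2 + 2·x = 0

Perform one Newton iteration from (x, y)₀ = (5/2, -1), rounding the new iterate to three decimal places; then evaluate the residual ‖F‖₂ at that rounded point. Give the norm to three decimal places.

33.009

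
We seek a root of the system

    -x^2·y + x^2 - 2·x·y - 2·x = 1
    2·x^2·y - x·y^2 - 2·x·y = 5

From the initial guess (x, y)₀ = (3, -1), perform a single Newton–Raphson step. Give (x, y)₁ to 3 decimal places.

(2.882, 0.039)

At (3, -1): F = (17.000, -20.000).
Jacobian J = [[-2·x·y + 2·x - 2·y - 2, -x^2 - 2·x], [4·x·y - y^2 - 2·y, 2·x^2 - 2·x·y - 2·x]].
At the point, J = [[12.000, -15.000], [-11.000, 18.000]] (det J = 51.000).
Solving J·Δ = −F gives Δ = (-0.118, 1.039).
Then the next iterate is (x, y)₁ = (2.882, 0.039).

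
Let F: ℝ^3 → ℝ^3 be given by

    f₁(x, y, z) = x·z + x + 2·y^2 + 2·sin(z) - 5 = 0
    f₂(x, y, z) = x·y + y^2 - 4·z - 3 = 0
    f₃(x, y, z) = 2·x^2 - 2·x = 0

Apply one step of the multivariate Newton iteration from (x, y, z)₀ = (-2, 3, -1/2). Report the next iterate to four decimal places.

(-0.8000, 2.0389, -0.0611)

At (-2, 3, -1/2): F = (11.041149, 2.0000, 12.0000).
Jacobian J = [[z + 1, 4·y, x + 2·cos(z)], [y, x + 2·y, -4], [4·x - 2, 0, 0]].
At the point, J = [[0.5000, 12.0000, -0.244835], [3.0000, 4.0000, -4.0000], [-10.0000, 0.0000, 0.0000]] (det J = 470.206605).
Solving J·Δ = −F gives Δ = (1.2000, -0.9611, 0.4389).
Then the next iterate is (x, y, z)₁ = (-0.8000, 2.0389, -0.0611).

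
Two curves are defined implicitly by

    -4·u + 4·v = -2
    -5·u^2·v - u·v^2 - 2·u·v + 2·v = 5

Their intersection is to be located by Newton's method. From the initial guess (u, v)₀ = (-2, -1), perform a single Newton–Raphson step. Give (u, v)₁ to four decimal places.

(-0.9730, -1.4730)

At (-2, -1): F = (6.0000, 11.0000).
Jacobian J = [[-4, 4], [-10·u·v - v^2 - 2·v, -5·u^2 - 2·u·v - 2·u + 2]].
At the point, J = [[-4.0000, 4.0000], [-19.0000, -18.0000]] (det J = 148.0000).
Solving J·Δ = −F gives Δ = (1.0270, -0.4730).
Then the next iterate is (u, v)₁ = (-0.9730, -1.4730).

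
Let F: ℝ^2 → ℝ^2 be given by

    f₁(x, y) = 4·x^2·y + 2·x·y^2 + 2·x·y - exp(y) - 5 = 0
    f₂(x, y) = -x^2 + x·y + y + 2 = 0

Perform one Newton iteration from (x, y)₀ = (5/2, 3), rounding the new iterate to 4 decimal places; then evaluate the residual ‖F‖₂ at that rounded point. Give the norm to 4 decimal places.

At (5/2, 3): F = (109.914463, 6.2500).
Jacobian J = [[8·x·y + 2·y^2 + 2·y, 4·x^2 + 4·x·y + 2·x - exp(y)], [-2·x + y, x + 1]].
At the point, J = [[84.0000, 39.914463], [-2.0000, 3.5000]] (det J = 373.828926).
Solving J·Δ = −F gives Δ = (-0.3618, -1.9924).
Then the next iterate is (x, y)₁ = (2.1382, 1.0076).
Re-evaluating at (2.1382, 1.0076): F = (19.338112, 0.590151), so ‖F‖₂ = 19.3471.

19.3471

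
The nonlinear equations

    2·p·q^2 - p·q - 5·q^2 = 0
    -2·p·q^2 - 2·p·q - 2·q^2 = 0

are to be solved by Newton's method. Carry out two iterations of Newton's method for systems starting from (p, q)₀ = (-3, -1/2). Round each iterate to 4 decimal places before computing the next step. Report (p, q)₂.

At (-3, -1/2): F = (-4.2500, -2.0000).
Jacobian J = [[2·q^2 - q, 4·p·q - p - 10·q], [-2·q^2 - 2·q, -4·p·q - 2·p - 4·q]].
At the point, J = [[1.0000, 14.0000], [0.5000, 2.0000]] (det J = -5.0000).
Solving J·Δ = −F gives Δ = (3.9000, 0.0250).
Then the next iterate is (p, q)₁ = (0.9000, -0.4750).
Round to (0.9000, -0.4750) and repeat: F = (-0.2945, -0.002375), J = [[0.926250, 2.1400], [0.498750, 1.8100]].
Δ = (0.8667, -0.2375), so (p, q)₂ = (1.7667, -0.7125).

(1.7667, -0.7125)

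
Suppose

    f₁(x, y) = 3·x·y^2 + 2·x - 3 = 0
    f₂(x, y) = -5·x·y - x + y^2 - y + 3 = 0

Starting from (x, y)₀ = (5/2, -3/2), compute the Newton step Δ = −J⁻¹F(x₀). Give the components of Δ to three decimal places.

(-109.900, -41.900)

At (5/2, -3/2): F = (18.875, 23.000).
Jacobian J = [[3·y^2 + 2, 6·x·y], [-5·y - 1, -5·x + 2·y - 1]].
At the point, J = [[8.750, -22.500], [6.500, -16.500]] (det J = 1.875).
Solving J·Δ = −F gives Δ = (-109.900, -41.900).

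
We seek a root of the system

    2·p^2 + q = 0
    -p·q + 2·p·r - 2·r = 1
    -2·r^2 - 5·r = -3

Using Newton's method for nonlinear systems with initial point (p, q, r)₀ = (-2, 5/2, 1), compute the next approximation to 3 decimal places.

(-0.688, 2.495, 0.556)

At (-2, 5/2, 1): F = (10.500, -2.000, -4.000).
Jacobian J = [[4·p, 1, 0], [-q + 2·r, -p, 2·p - 2], [0, 0, -4·r - 5]].
At the point, J = [[-8.000, 1.000, 0.000], [-0.500, 2.000, -6.000], [0.000, 0.000, -9.000]] (det J = 139.500).
Solving J·Δ = −F gives Δ = (1.312, -0.005, -0.444).
Then the next iterate is (p, q, r)₁ = (-0.688, 2.495, 0.556).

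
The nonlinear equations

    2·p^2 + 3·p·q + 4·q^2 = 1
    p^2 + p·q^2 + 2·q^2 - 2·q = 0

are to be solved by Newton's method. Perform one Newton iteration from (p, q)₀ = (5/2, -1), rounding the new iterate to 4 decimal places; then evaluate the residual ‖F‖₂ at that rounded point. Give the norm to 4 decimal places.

3.9524

At (5/2, -1): F = (8.0000, 12.7500).
Jacobian J = [[4·p + 3·q, 3·p + 8·q], [2·p + q^2, 2·p·q + 4·q - 2]].
At the point, J = [[7.0000, -0.5000], [6.0000, -11.0000]] (det J = -74.0000).
Solving J·Δ = −F gives Δ = (-1.1030, 0.5574).
Then the next iterate is (p, q)₁ = (1.3970, -0.4426).
Re-evaluating at (1.3970, -0.4426): F = (1.831860, 3.502263), so ‖F‖₂ = 3.9524.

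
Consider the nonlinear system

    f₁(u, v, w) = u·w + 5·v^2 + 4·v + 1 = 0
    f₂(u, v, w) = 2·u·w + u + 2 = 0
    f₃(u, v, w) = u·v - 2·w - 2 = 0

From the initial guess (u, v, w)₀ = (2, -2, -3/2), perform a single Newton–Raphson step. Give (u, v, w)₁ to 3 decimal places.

At (2, -2, -3/2): F = (10.000, -2.000, -3.000).
Jacobian J = [[w, 10·v + 4, u], [2·w + 1, 0, 2·u], [v, u, -2]].
At the point, J = [[-1.500, -16.000, 2.000], [-2.000, 0.000, 4.000], [-2.000, 2.000, -2.000]] (det J = 196.000).
Solving J·Δ = −F gives Δ = (-0.857, 0.714, 0.071).
Then the next iterate is (u, v, w)₁ = (1.143, -1.286, -1.429).

(1.143, -1.286, -1.429)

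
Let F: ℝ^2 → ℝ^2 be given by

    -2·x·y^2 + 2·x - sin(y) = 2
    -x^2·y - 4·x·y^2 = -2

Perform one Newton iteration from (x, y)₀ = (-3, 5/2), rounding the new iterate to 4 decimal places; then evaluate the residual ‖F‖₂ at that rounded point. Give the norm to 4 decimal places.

7.6355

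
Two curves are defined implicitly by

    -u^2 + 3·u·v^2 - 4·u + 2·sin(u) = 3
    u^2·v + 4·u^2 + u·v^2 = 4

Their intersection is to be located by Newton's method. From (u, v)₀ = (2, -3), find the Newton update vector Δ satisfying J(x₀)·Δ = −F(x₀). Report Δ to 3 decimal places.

At (2, -3): F = (40.81859, 18.000).
Jacobian J = [[-2·u + 3·v^2 + 2·cos(u) - 4, 6·u·v], [2·u·v + 8·u + v^2, u^2 + 2·u·v]].
At the point, J = [[18.16771, -36.000], [13.000, -8.000]] (det J = 322.65835).
Solving J·Δ = −F gives Δ = (-0.996, 0.631).

(-0.996, 0.631)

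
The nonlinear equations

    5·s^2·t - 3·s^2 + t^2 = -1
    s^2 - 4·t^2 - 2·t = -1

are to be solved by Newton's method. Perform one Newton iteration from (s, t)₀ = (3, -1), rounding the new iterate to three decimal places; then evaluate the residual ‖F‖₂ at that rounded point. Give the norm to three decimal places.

At (3, -1): F = (-70.000, 8.000).
Jacobian J = [[10·s·t - 6·s, 5·s^2 + 2·t], [2·s, -8·t - 2]].
At the point, J = [[-48.000, 43.000], [6.000, 6.000]] (det J = -546.000).
Solving J·Δ = −F gives Δ = (-1.399, 0.066).
Then the next iterate is (s, t)₁ = (1.601, -0.934).
Re-evaluating at (1.601, -0.934): F = (-17.78740, 1.94178), so ‖F‖₂ = 17.893.

17.893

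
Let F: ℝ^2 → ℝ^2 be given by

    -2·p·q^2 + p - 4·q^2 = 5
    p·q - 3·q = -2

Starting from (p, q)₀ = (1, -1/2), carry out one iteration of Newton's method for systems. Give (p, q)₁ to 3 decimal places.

At (1, -1/2): F = (-5.500, 3.000).
Jacobian J = [[-2·q^2 + 1, -4·p·q - 8·q], [q, p - 3]].
At the point, J = [[0.500, 6.000], [-0.500, -2.000]] (det J = 2.000).
Solving J·Δ = −F gives Δ = (3.500, 0.625).
Then the next iterate is (p, q)₁ = (4.500, 0.125).

(4.500, 0.125)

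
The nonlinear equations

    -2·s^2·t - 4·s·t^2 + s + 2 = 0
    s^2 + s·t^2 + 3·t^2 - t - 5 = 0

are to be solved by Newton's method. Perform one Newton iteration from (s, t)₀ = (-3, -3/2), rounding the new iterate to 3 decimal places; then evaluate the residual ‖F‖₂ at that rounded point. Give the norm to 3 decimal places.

15.672

At (-3, -3/2): F = (53.000, 5.500).
Jacobian J = [[-4·s·t - 4·t^2 + 1, -2·s^2 - 8·s·t], [2·s + t^2, 2·s·t + 6·t - 1]].
At the point, J = [[-26.000, -54.000], [-3.750, -1.000]] (det J = -176.500).
Solving J·Δ = −F gives Δ = (1.382, 0.316).
Then the next iterate is (s, t)₁ = (-1.618, -1.184).
Re-evaluating at (-1.618, -1.184): F = (15.65406, 0.73929), so ‖F‖₂ = 15.672.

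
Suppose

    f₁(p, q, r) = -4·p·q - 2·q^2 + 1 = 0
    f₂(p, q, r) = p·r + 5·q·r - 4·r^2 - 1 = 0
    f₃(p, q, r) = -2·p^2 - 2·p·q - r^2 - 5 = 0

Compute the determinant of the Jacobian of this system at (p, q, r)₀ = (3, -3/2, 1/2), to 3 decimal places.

-783.000

J = [[-4·q, -4·p - 4·q, 0], [r, 5·r, p + 5·q - 8·r], [-4·p - 2·q, -2·p, -2·r]].
At the point, J = [[6.000, -6.000, 0.000], [0.500, 2.500, -8.500], [-9.000, -6.000, -1.000]].
det J = -783.000.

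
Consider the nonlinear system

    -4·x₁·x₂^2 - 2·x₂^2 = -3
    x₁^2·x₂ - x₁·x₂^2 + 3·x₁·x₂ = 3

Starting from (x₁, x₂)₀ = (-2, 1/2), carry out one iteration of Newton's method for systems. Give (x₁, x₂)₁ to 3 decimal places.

(-6.667, -1.028)

At (-2, 1/2): F = (4.500, -3.500).
Jacobian J = [[-4·x₂^2, -8·x₁·x₂ - 4·x₂], [2·x₁·x₂ - x₂^2 + 3·x₂, x₁^2 - 2·x₁·x₂ + 3·x₁]].
At the point, J = [[-1.000, 6.000], [-0.750, 0.000]] (det J = 4.500).
Solving J·Δ = −F gives Δ = (-4.667, -1.528).
Then the next iterate is (x₁, x₂)₁ = (-6.667, -1.028).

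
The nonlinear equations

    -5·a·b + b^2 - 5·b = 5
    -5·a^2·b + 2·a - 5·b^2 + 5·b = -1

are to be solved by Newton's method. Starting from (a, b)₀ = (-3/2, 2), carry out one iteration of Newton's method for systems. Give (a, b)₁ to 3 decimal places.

(-3.688, -1.982)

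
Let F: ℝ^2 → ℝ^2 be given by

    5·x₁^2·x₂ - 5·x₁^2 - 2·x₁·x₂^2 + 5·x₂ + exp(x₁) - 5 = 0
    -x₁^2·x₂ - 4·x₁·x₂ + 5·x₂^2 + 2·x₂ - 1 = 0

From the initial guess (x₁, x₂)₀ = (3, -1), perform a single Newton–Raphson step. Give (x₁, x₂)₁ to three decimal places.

At (3, -1): F = (-85.91446, 23.000).
Jacobian J = [[10·x₁·x₂ - 10·x₁ - 2·x₂^2 + exp(x₁), 5·x₁^2 - 4·x₁·x₂ + 5], [-2·x₁·x₂ - 4·x₂, -x₁^2 - 4·x₁ + 10·x₂ + 2]].
At the point, J = [[-41.91446, 62.000], [10.000, -29.000]] (det J = 595.51943).
Solving J·Δ = −F gives Δ = (-1.789, 0.176).
Then the next iterate is (x₁, x₂)₁ = (1.211, -0.824).

(1.211, -0.824)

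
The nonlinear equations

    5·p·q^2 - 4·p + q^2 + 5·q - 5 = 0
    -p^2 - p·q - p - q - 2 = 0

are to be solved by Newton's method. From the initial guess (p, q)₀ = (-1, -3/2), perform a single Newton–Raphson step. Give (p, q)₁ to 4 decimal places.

At (-1, -3/2): F = (-17.5000, -2.0000).
Jacobian J = [[5·q^2 - 4, 10·p·q + 2·q + 5], [-2·p - q - 1, -p - 1]].
At the point, J = [[7.2500, 17.0000], [2.5000, 0.0000]] (det J = -42.5000).
Solving J·Δ = −F gives Δ = (0.8000, 0.6882).
Then the next iterate is (p, q)₁ = (-0.2000, -0.8118).

(-0.2000, -0.8118)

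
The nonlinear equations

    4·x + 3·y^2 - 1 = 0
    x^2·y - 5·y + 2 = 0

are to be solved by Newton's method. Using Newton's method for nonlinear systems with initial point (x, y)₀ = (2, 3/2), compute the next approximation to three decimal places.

At (2, 3/2): F = (13.750, 0.500).
Jacobian J = [[4, 6·y], [2·x·y, x^2 - 5]].
At the point, J = [[4.000, 9.000], [6.000, -1.000]] (det J = -58.000).
Solving J·Δ = −F gives Δ = (-0.315, -1.388).
Then the next iterate is (x, y)₁ = (1.685, 0.112).

(1.685, 0.112)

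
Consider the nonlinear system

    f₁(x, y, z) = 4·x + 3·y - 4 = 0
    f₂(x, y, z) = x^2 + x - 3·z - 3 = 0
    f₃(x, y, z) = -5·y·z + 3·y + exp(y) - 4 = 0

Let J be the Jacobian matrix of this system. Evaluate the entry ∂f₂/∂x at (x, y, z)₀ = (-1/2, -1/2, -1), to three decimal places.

0.000

∂f₂/∂x = 2·x + 1.
At (-1/2, -1/2, -1) this is 0.000.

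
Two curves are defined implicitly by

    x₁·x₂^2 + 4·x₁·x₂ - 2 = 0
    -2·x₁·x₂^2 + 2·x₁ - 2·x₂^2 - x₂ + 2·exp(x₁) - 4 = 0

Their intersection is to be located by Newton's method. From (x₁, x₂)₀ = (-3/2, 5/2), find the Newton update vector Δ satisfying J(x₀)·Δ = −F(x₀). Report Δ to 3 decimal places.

(-2.027, -4.393)

At (-3/2, 5/2): F = (-26.375, -2.80374).
Jacobian J = [[x₂^2 + 4·x₂, 2·x₁·x₂ + 4·x₁], [-2·x₂^2 + 2·exp(x₁) + 2, -4·x₁·x₂ - 4·x₂ - 1]].
At the point, J = [[16.250, -13.500], [-10.05374, 4.000]] (det J = -70.72549).
Solving J·Δ = −F gives Δ = (-2.027, -4.393).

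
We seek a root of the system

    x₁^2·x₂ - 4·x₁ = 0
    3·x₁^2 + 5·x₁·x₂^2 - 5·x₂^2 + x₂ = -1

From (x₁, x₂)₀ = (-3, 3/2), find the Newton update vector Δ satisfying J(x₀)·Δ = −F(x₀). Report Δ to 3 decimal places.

(1.649, -0.451)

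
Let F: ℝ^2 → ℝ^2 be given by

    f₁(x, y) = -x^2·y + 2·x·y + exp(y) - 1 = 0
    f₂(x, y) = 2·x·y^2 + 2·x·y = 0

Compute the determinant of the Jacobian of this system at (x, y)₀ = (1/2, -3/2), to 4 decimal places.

J = [[-2·x·y + 2·y, -x^2 + 2·x + exp(y)], [2·y^2 + 2·y, 4·x·y + 2·x]].
At the point, J = [[-1.5000, 0.973130], [1.5000, -2.0000]].
det J = 1.5403.

1.5403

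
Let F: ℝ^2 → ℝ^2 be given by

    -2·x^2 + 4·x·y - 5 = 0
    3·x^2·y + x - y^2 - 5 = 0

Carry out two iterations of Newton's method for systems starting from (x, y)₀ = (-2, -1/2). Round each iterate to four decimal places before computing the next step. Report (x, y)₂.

At (-2, -1/2): F = (-9.0000, -13.2500).
Jacobian J = [[-4·x + 4·y, 4·x], [6·x·y + 1, 3·x^2 - 2·y]].
At the point, J = [[6.0000, -8.0000], [7.0000, 13.0000]] (det J = 134.0000).
Solving J·Δ = −F gives Δ = (1.6642, 0.1231).
Then the next iterate is (x, y)₁ = (-0.3358, -0.3769).
Round to (-0.3358, -0.3769) and repeat: F = (-4.719271, -5.605353), J = [[-0.1644, -1.3432], [1.759378, 1.092085]].
Δ = (5.8081, -4.2243), so (x, y)₂ = (5.4723, -4.6012).

(5.4723, -4.6012)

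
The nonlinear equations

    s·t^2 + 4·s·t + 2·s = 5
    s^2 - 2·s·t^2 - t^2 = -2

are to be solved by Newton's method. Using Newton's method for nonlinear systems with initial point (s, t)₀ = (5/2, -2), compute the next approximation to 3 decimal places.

(-2.500, -1.969)

At (5/2, -2): F = (-10.000, -15.750).
Jacobian J = [[t^2 + 4·t + 2, 2·s·t + 4·s], [2·s - 2·t^2, -4·s·t - 2·t]].
At the point, J = [[-2.000, 0.000], [-3.000, 24.000]] (det J = -48.000).
Solving J·Δ = −F gives Δ = (-5.000, 0.031).
Then the next iterate is (s, t)₁ = (-2.500, -1.969).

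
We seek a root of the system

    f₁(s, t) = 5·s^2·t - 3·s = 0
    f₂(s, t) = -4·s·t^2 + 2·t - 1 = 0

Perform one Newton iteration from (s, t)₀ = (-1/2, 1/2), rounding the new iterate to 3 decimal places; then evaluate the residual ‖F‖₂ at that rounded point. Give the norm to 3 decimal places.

0.397

At (-1/2, 1/2): F = (2.125, 0.500).
Jacobian J = [[10·s·t - 3, 5·s^2], [-4·t^2, -8·s·t + 2]].
At the point, J = [[-5.500, 1.250], [-1.000, 4.000]] (det J = -20.750).
Solving J·Δ = −F gives Δ = (0.380, -0.030).
Then the next iterate is (s, t)₁ = (-0.120, 0.470).
Re-evaluating at (-0.120, 0.470): F = (0.39384, 0.04603), so ‖F‖₂ = 0.397.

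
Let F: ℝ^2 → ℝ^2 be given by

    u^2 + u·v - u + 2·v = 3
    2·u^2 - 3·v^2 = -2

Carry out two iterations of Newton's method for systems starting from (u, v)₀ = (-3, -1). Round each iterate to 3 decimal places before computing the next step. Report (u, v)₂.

At (-3, -1): F = (10.000, 17.000).
Jacobian J = [[2·u + v - 1, u + 2], [4·u, -6·v]].
At the point, J = [[-8.000, -1.000], [-12.000, 6.000]] (det J = -60.000).
Solving J·Δ = −F gives Δ = (1.283, -0.267).
Then the next iterate is (u, v)₁ = (-1.717, -1.267).
Round to (-1.717, -1.267) and repeat: F = (1.30653, 3.08031), J = [[-5.701, 0.283], [-6.868, 7.602]].
Δ = (0.219, -0.207), so (u, v)₂ = (-1.498, -1.474).

(-1.498, -1.474)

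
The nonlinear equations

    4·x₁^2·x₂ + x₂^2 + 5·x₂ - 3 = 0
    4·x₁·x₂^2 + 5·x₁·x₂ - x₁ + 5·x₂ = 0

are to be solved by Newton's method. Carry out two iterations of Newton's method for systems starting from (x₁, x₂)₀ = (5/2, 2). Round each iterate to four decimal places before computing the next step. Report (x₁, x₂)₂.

At (5/2, 2): F = (61.0000, 72.5000).
Jacobian J = [[8·x₁·x₂, 4·x₁^2 + 2·x₂ + 5], [4·x₂^2 + 5·x₂ - 1, 8·x₁·x₂ + 5·x₁ + 5]].
At the point, J = [[40.0000, 34.0000], [25.0000, 57.5000]] (det J = 1450.0000).
Solving J·Δ = −F gives Δ = (-0.7190, -0.9483).
Then the next iterate is (x₁, x₂)₁ = (1.7810, 1.0517).
Round to (1.7810, 1.0517) and repeat: F = (16.708378, 20.722552), J = [[14.984622, 19.791244], [8.682792, 28.889622]].
Δ = (-0.2780, -0.6337), so (x₁, x₂)₂ = (1.5030, 0.4180).

(1.5030, 0.4180)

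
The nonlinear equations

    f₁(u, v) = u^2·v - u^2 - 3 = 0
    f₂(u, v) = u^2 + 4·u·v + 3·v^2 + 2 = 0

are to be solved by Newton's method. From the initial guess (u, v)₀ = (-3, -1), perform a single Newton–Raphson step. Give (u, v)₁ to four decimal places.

(-1.8571, -0.1905)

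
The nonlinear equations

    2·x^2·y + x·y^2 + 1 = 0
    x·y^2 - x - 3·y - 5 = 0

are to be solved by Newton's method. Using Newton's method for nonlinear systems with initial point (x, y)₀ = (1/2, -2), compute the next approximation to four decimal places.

At (1/2, -2): F = (2.0000, 2.5000).
Jacobian J = [[4·x·y + y^2, 2·x^2 + 2·x·y], [y^2 - 1, 2·x·y - 3]].
At the point, J = [[0.0000, -1.5000], [3.0000, -5.0000]] (det J = 4.5000).
Solving J·Δ = −F gives Δ = (1.3889, 1.3333).
Then the next iterate is (x, y)₁ = (1.8889, -0.6667).

(1.8889, -0.6667)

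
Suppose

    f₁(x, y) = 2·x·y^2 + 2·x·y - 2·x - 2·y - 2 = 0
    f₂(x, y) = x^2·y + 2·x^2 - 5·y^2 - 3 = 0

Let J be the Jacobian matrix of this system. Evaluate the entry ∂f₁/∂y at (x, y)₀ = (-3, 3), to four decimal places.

∂f₁/∂y = 4·x·y + 2·x - 2.
At (-3, 3) this is -44.0000.

-44.0000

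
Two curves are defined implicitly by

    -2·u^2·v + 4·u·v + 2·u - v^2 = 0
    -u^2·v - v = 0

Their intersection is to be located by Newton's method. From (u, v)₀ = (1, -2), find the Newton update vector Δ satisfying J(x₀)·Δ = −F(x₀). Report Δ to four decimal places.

(-0.4286, 1.1429)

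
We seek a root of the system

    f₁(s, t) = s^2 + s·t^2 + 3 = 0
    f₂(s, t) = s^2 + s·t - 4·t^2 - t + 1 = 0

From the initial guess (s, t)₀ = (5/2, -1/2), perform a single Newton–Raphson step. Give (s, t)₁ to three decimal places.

(0.804, -0.112)

At (5/2, -1/2): F = (9.875, 5.500).
Jacobian J = [[2·s + t^2, 2·s·t], [2·s + t, s - 8·t - 1]].
At the point, J = [[5.250, -2.500], [4.500, 5.500]] (det J = 40.125).
Solving J·Δ = −F gives Δ = (-1.696, 0.388).
Then the next iterate is (s, t)₁ = (0.804, -0.112).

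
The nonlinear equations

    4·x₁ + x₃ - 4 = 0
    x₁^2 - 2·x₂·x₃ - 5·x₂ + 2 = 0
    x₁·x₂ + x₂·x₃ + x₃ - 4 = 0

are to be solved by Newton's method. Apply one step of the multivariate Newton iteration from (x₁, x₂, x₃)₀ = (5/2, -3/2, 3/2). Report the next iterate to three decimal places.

(0.542, -0.068, 1.833)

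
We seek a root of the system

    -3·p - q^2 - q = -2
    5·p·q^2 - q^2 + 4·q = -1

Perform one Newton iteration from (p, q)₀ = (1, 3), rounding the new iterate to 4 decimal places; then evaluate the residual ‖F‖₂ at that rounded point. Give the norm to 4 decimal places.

At (1, 3): F = (-13.0000, 49.0000).
Jacobian J = [[-3, -2·q - 1], [5·q^2, 10·p·q - 2·q + 4]].
At the point, J = [[-3.0000, -7.0000], [45.0000, 28.0000]] (det J = 231.0000).
Solving J·Δ = −F gives Δ = (0.0909, -1.8961).
Then the next iterate is (p, q)₁ = (1.0909, 1.1039).
Re-evaluating at (1.0909, 1.1039): F = (-3.595195, 10.843832), so ‖F‖₂ = 11.4243.

11.4243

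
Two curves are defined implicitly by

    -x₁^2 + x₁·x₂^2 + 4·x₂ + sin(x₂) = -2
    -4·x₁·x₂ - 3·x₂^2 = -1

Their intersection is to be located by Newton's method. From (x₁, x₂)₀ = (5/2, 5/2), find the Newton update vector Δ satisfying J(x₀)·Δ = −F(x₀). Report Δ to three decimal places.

(-0.969, -1.323)

At (5/2, 5/2): F = (21.97347, -42.750).
Jacobian J = [[-2·x₁ + x₂^2, 2·x₁·x₂ + cos(x₂) + 4], [-4·x₂, -4·x₁ - 6·x₂]].
At the point, J = [[1.250, 15.69886], [-10.000, -25.000]] (det J = 125.73856).
Solving J·Δ = −F gives Δ = (-0.969, -1.323).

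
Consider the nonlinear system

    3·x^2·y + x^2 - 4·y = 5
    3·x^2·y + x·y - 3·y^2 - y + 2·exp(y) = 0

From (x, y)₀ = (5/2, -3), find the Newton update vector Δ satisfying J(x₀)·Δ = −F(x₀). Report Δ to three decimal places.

(-0.431, 1.746)

At (5/2, -3): F = (-43.000, -87.65043).
Jacobian J = [[6·x·y + 2·x, 3·x^2 - 4], [6·x·y + y, 3·x^2 + x - 6·y + 2·exp(y) - 1]].
At the point, J = [[-40.000, 14.750], [-48.000, 38.34957]] (det J = -825.98297).
Solving J·Δ = −F gives Δ = (-0.431, 1.746).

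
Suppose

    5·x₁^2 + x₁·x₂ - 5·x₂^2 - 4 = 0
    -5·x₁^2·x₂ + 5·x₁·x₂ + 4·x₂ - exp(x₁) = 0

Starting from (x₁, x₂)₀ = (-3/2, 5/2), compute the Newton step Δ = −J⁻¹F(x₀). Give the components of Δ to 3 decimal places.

(0.382, -1.227)

At (-3/2, 5/2): F = (-27.750, -37.09813).
Jacobian J = [[10·x₁ + x₂, x₁ - 10·x₂], [-10·x₁·x₂ + 5·x₂ - exp(x₁), -5·x₁^2 + 5·x₁ + 4]].
At the point, J = [[-12.500, -26.500], [49.77687, -14.750]] (det J = 1503.46205).
Solving J·Δ = −F gives Δ = (0.382, -1.227).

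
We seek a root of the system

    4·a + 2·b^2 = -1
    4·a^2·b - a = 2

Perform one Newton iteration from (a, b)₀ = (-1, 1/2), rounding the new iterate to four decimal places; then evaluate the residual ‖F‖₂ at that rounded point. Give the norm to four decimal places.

At (-1, 1/2): F = (-2.5000, 1.0000).
Jacobian J = [[4, 4·b], [8·a·b - 1, 4·a^2]].
At the point, J = [[4.0000, 2.0000], [-5.0000, 4.0000]] (det J = 26.0000).
Solving J·Δ = −F gives Δ = (0.4615, 0.3269).
Then the next iterate is (a, b)₁ = (-0.5385, 0.8269).
Re-evaluating at (-0.5385, 0.8269): F = (0.213527, -0.502355), so ‖F‖₂ = 0.5459.

0.5459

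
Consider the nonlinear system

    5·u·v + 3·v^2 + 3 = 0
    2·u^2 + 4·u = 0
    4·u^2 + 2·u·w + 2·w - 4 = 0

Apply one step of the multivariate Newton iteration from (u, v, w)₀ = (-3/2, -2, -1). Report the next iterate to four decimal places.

At (-3/2, -2, -1): F = (30.0000, -1.5000, 6.0000).
Jacobian J = [[5·v, 5·u + 6·v, 0], [4·u + 4, 0, 0], [8·u + 2·w, 0, 2·u + 2]].
At the point, J = [[-10.0000, -19.5000, 0.0000], [-2.0000, 0.0000, 0.0000], [-14.0000, 0.0000, -1.0000]] (det J = 39.0000).
Solving J·Δ = −F gives Δ = (-0.7500, 1.9231, 16.5000).
Then the next iterate is (u, v, w)₁ = (-2.2500, -0.0769, 15.5000).

(-2.2500, -0.0769, 15.5000)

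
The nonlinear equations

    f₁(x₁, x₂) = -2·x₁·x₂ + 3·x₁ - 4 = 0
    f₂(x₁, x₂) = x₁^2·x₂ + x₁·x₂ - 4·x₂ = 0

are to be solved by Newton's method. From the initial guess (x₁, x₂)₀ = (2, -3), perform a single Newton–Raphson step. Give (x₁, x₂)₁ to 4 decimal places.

At (2, -3): F = (14.0000, -6.0000).
Jacobian J = [[-2·x₂ + 3, -2·x₁], [2·x₁·x₂ + x₂, x₁^2 + x₁ - 4]].
At the point, J = [[9.0000, -4.0000], [-15.0000, 2.0000]] (det J = -42.0000).
Solving J·Δ = −F gives Δ = (0.0952, 3.7143).
Then the next iterate is (x₁, x₂)₁ = (2.0952, 0.7143).

(2.0952, 0.7143)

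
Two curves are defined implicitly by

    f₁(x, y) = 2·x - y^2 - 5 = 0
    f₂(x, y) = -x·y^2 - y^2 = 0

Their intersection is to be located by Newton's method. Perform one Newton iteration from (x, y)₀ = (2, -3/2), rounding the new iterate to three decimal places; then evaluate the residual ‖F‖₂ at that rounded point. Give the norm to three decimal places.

1.623

At (2, -3/2): F = (-3.250, -6.750).
Jacobian J = [[2, -2·y], [-y^2, -2·x·y - 2·y]].
At the point, J = [[2.000, 3.000], [-2.250, 9.000]] (det J = 24.750).
Solving J·Δ = −F gives Δ = (0.364, 0.841).
Then the next iterate is (x, y)₁ = (2.364, -0.659).
Re-evaluating at (2.364, -0.659): F = (-0.70628, -1.46092), so ‖F‖₂ = 1.623.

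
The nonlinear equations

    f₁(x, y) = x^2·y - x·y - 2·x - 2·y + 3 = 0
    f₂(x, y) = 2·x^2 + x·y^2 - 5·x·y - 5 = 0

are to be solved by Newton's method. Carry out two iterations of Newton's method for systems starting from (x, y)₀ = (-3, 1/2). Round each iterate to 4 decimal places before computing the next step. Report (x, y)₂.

(-3.3440, -0.8808)

At (-3, 1/2): F = (14.0000, 19.7500).
Jacobian J = [[2·x·y - y - 2, x^2 - x - 2], [4·x + y^2 - 5·y, 2·x·y - 5·x]].
At the point, J = [[-5.5000, 10.0000], [-14.2500, 12.0000]] (det J = 76.5000).
Solving J·Δ = −F gives Δ = (0.3856, -1.1879).
Then the next iterate is (x, y)₁ = (-2.6144, -0.6879).
Round to (-2.6144, -0.6879) and repeat: F = (3.104298, -1.559205), J = [[2.284792, 7.449487], [-6.544894, 16.668892]].
Δ = (-0.7296, -0.1929), so (x, y)₂ = (-3.3440, -0.8808).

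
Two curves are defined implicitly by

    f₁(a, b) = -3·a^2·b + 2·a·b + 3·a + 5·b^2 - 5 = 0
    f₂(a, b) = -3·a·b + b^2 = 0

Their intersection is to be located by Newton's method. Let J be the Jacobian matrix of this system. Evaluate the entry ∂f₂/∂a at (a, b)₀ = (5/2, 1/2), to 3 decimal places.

∂f₂/∂a = -3·b.
At (5/2, 1/2) this is -1.500.

-1.500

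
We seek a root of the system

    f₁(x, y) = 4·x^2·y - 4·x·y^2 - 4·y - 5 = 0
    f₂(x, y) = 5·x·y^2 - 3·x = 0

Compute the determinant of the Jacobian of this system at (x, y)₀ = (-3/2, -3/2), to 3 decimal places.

309.750

J = [[8·x·y - 4·y^2, 4·x^2 - 8·x·y - 4], [5·y^2 - 3, 10·x·y]].
At the point, J = [[9.000, -13.000], [8.250, 22.500]].
det J = 309.750.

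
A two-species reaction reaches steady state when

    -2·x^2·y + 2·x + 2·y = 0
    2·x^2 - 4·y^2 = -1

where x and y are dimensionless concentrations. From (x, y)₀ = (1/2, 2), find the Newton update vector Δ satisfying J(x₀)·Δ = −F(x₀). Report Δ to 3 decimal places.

(1.457, -0.724)

At (1/2, 2): F = (4.000, -14.500).
Jacobian J = [[-4·x·y + 2, -2·x^2 + 2], [4·x, -8·y]].
At the point, J = [[-2.000, 1.500], [2.000, -16.000]] (det J = 29.000).
Solving J·Δ = −F gives Δ = (1.457, -0.724).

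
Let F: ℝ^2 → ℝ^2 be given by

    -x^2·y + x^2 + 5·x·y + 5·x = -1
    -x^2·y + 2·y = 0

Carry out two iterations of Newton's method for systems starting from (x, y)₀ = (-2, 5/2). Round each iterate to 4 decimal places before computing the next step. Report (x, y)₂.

At (-2, 5/2): F = (-40.0000, -5.0000).
Jacobian J = [[-2·x·y + 2·x + 5·y + 5, -x^2 + 5·x], [-2·x·y, -x^2 + 2]].
At the point, J = [[23.5000, -14.0000], [10.0000, -2.0000]] (det J = 93.0000).
Solving J·Δ = −F gives Δ = (-0.1075, -3.0376).
Then the next iterate is (x, y)₁ = (-2.1075, -0.5376).
Round to (-2.1075, -0.5376) and repeat: F = (2.956797, 1.312581), J = [[-4.168984, -14.979056], [-2.265984, -2.441556]].
Δ = (0.5236, 0.0517), so (x, y)₂ = (-1.5839, -0.4859).

(-1.5839, -0.4859)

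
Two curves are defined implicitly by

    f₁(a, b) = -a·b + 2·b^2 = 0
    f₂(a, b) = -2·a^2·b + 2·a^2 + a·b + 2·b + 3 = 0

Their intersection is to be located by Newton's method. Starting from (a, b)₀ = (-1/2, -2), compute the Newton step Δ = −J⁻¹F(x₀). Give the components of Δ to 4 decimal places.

At (-1/2, -2): F = (7.0000, 1.5000).
Jacobian J = [[-b, -a + 4·b], [-4·a·b + 4·a + b, -2·a^2 + a + 2]].
At the point, J = [[2.0000, -7.5000], [-8.0000, 1.0000]] (det J = -58.0000).
Solving J·Δ = −F gives Δ = (0.3147, 1.0172).

(0.3147, 1.0172)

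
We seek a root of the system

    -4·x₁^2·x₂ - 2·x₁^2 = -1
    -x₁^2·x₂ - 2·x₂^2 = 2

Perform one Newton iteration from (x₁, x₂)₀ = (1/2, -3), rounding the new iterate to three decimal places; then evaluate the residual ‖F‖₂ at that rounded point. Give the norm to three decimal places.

5.489

At (1/2, -3): F = (3.500, -19.250).
Jacobian J = [[-8·x₁·x₂ - 4·x₁, -4·x₁^2], [-2·x₁·x₂, -x₁^2 - 4·x₂]].
At the point, J = [[10.000, -1.000], [3.000, 11.750]] (det J = 120.500).
Solving J·Δ = −F gives Δ = (-0.182, 1.685).
Then the next iterate is (x₁, x₂)₁ = (0.318, -1.315).
Re-evaluating at (0.318, -1.315): F = (1.32966, -5.32547), so ‖F‖₂ = 5.489.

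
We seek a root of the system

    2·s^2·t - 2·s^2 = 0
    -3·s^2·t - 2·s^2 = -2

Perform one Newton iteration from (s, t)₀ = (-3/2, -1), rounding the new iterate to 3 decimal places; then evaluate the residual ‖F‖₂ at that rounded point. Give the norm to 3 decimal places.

At (-3/2, -1): F = (-9.000, 4.250).
Jacobian J = [[4·s·t - 4·s, 2·s^2], [-6·s·t - 4·s, -3·s^2]].
At the point, J = [[12.000, 4.500], [-3.000, -6.750]] (det J = -67.500).
Solving J·Δ = −F gives Δ = (0.617, 0.356).
Then the next iterate is (s, t)₁ = (-0.883, -0.644).
Re-evaluating at (-0.883, -0.644): F = (-2.56362, 1.94698), so ‖F‖₂ = 3.219.

3.219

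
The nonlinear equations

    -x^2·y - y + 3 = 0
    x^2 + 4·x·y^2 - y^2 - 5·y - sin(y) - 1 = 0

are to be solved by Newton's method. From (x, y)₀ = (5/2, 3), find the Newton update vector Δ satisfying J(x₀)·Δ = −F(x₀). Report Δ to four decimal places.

At (5/2, 3): F = (-18.7500, 71.108880).
Jacobian J = [[-2·x·y, -x^2 - 1], [2·x + 4·y^2, 8·x·y - 2·y - cos(y) - 5]].
At the point, J = [[-15.0000, -7.2500], [41.0000, 49.989992]] (det J = -452.599887).
Solving J·Δ = −F gives Δ = (-0.9319, -0.6582).

(-0.9319, -0.6582)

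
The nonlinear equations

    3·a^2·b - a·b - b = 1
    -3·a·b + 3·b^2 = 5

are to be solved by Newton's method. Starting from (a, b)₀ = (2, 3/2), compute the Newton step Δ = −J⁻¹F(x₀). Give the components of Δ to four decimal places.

At (2, 3/2): F = (12.5000, -7.2500).
Jacobian J = [[6·a·b - b, 3·a^2 - a - 1], [-3·b, -3·a + 6·b]].
At the point, J = [[16.5000, 9.0000], [-4.5000, 3.0000]] (det J = 90.0000).
Solving J·Δ = −F gives Δ = (-1.1417, 0.7042).

(-1.1417, 0.7042)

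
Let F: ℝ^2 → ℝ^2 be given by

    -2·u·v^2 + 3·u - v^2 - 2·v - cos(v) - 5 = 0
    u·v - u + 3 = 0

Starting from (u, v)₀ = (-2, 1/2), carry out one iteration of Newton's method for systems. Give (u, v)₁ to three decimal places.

At (-2, 1/2): F = (-12.12758, 4.000).
Jacobian J = [[-2·v^2 + 3, -4·u·v - 2·v + sin(v) - 2], [v - 1, u]].
At the point, J = [[2.500, 1.47943], [-0.500, -2.000]] (det J = -4.26029).
Solving J·Δ = −F gives Δ = (4.304, 0.924).
Then the next iterate is (u, v)₁ = (2.304, 1.424).

(2.304, 1.424)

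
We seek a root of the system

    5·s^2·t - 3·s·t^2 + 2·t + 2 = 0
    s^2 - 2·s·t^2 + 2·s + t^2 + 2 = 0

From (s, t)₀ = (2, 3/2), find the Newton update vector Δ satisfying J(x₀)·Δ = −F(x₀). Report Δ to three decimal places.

(-0.959, 0.201)

At (2, 3/2): F = (21.500, 3.250).
Jacobian J = [[10·s·t - 3·t^2, 5·s^2 - 6·s·t + 2], [2·s - 2·t^2 + 2, -4·s·t + 2·t]].
At the point, J = [[23.250, 4.000], [1.500, -9.000]] (det J = -215.250).
Solving J·Δ = −F gives Δ = (-0.959, 0.201).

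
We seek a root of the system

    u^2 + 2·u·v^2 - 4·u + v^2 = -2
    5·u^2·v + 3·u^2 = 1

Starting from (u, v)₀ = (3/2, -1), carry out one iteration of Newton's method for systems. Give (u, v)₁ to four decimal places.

(0.9915, -0.7823)

At (3/2, -1): F = (2.2500, -5.5000).
Jacobian J = [[2·u + 2·v^2 - 4, 4·u·v + 2·v], [10·u·v + 6·u, 5·u^2]].
At the point, J = [[1.0000, -8.0000], [-6.0000, 11.2500]] (det J = -36.7500).
Solving J·Δ = −F gives Δ = (-0.5085, 0.2177).
Then the next iterate is (u, v)₁ = (0.9915, -0.7823).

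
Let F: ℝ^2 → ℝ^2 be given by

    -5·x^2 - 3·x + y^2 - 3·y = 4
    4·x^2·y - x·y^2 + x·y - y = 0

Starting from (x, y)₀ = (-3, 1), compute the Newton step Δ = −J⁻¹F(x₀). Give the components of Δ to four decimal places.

At (-3, 1): F = (-42.0000, 35.0000).
Jacobian J = [[-10·x - 3, 2·y - 3], [8·x·y - y^2 + y, 4·x^2 - 2·x·y + x - 1]].
At the point, J = [[27.0000, -1.0000], [-24.0000, 38.0000]] (det J = 1002.0000).
Solving J·Δ = −F gives Δ = (1.5579, 0.0629).

(1.5579, 0.0629)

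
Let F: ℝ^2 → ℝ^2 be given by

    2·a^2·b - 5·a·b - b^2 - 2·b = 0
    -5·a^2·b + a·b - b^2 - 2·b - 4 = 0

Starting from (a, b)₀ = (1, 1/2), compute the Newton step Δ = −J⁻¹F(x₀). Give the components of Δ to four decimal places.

At (1, 1/2): F = (-2.7500, -7.2500).
Jacobian J = [[4·a·b - 5·b, 2·a^2 - 5·a - 2·b - 2], [-10·a·b + b, -5·a^2 + a - 2·b - 2]].
At the point, J = [[-0.5000, -6.0000], [-4.5000, -7.0000]] (det J = -23.5000).
Solving J·Δ = −F gives Δ = (-1.0319, -0.3723).

(-1.0319, -0.3723)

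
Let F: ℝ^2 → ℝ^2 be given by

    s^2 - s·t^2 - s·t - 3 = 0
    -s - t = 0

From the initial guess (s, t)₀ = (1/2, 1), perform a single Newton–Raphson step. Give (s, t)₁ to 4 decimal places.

(3.5000, -3.5000)

At (1/2, 1): F = (-3.7500, -1.5000).
Jacobian J = [[2·s - t^2 - t, -2·s·t - s], [-1, -1]].
At the point, J = [[-1.0000, -1.5000], [-1.0000, -1.0000]] (det J = -0.5000).
Solving J·Δ = −F gives Δ = (3.0000, -4.5000).
Then the next iterate is (s, t)₁ = (3.5000, -3.5000).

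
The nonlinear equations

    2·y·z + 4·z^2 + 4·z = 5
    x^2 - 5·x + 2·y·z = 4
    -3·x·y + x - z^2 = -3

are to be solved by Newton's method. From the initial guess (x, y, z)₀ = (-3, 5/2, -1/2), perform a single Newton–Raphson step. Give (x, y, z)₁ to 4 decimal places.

(-0.6364, 1.5667, 1.0133)

At (-3, 5/2, -1/2): F = (-8.5000, 17.5000, 22.2500).
Jacobian J = [[0, 2·z, 2·y + 8·z + 4], [2·x - 5, 2·z, 2·y], [-3·y + 1, -3·x, -2·z]].
At the point, J = [[0.0000, -1.0000, 5.0000], [-11.0000, -1.0000, 5.0000], [-6.5000, 9.0000, 1.0000]] (det J = -506.0000).
Solving J·Δ = −F gives Δ = (2.3636, -0.9333, 1.5133).
Then the next iterate is (x, y, z)₁ = (-0.6364, 1.5667, 1.0133).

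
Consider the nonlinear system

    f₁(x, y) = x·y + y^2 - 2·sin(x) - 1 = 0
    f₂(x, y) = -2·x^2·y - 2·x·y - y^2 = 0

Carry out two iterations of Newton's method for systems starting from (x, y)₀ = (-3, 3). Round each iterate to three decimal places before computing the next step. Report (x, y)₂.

(-1.748, 1.002)

At (-3, 3): F = (-0.71776, -45.000).
Jacobian J = [[y - 2·cos(x), x + 2·y], [-4·x·y - 2·y, -2·x^2 - 2·x - 2·y]].
At the point, J = [[4.97998, 3.000], [30.000, -18.000]] (det J = -179.63973).
Solving J·Δ = −F gives Δ = (0.823, -1.128).
Then the next iterate is (x, y)₁ = (-2.177, 1.872).
Round to (-2.177, 1.872) and repeat: F = (0.07267, -13.09774), J = [[3.01150, 1.567], [12.55738, -8.86866]].
Δ = (0.429, -0.870), so (x, y)₂ = (-1.748, 1.002).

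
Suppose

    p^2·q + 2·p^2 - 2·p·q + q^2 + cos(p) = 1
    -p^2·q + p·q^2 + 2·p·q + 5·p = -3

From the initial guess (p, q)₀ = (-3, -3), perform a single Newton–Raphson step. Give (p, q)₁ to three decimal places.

(-2.099, -1.995)

At (-3, -3): F = (-19.98999, 6.000).
Jacobian J = [[2·p·q + 4·p - 2·q - sin(p), p^2 - 2·p + 2·q], [-2·p·q + q^2 + 2·q + 5, -p^2 + 2·p·q + 2·p]].
At the point, J = [[12.14112, 9.000], [-10.000, 3.000]] (det J = 126.42336).
Solving J·Δ = −F gives Δ = (0.901, 1.005).
Then the next iterate is (p, q)₁ = (-2.099, -1.995).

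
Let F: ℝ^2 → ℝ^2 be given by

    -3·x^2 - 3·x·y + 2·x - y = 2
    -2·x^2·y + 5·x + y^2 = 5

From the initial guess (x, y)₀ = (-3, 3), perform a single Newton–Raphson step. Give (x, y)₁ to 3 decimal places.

(-1.583, 2.426)

At (-3, 3): F = (-11.000, -65.000).
Jacobian J = [[-6·x - 3·y + 2, -3·x - 1], [-4·x·y + 5, -2·x^2 + 2·y]].
At the point, J = [[11.000, 8.000], [41.000, -12.000]] (det J = -460.000).
Solving J·Δ = −F gives Δ = (1.417, -0.574).
Then the next iterate is (x, y)₁ = (-1.583, 2.426).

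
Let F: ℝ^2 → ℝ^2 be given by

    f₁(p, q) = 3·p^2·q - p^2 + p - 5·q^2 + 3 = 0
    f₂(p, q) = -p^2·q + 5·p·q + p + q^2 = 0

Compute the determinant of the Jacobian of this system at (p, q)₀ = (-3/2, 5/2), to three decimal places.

471.125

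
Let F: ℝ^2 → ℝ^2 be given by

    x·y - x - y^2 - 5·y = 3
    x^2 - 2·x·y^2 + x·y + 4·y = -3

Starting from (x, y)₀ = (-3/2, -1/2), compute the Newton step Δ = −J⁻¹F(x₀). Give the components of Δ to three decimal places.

(1.194, -0.053)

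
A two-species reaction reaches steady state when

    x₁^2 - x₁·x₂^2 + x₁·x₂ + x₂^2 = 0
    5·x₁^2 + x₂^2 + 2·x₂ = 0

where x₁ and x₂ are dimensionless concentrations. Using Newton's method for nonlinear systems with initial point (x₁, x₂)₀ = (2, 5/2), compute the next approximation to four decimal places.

(0.1700, 3.2642)

At (2, 5/2): F = (2.7500, 31.2500).
Jacobian J = [[2·x₁ - x₂^2 + x₂, -2·x₁·x₂ + x₁ + 2·x₂], [10·x₁, 2·x₂ + 2]].
At the point, J = [[0.2500, -3.0000], [20.0000, 7.0000]] (det J = 61.7500).
Solving J·Δ = −F gives Δ = (-1.8300, 0.7642).
Then the next iterate is (x₁, x₂)₁ = (0.1700, 3.2642).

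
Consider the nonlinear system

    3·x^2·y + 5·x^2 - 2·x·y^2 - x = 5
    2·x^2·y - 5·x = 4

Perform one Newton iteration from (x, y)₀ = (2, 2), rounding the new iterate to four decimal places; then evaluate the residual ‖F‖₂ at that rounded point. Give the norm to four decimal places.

2.0077

At (2, 2): F = (21.0000, 2.0000).
Jacobian J = [[6·x·y + 10·x - 2·y^2 - 1, 3·x^2 - 4·x·y], [4·x·y - 5, 2·x^2]].
At the point, J = [[35.0000, -4.0000], [11.0000, 8.0000]] (det J = 324.0000).
Solving J·Δ = −F gives Δ = (-0.5432, 0.4969).
Then the next iterate is (x, y)₁ = (1.4568, 2.4969).
Re-evaluating at (1.4568, 2.4969): F = (1.886924, -0.685827), so ‖F‖₂ = 2.0077.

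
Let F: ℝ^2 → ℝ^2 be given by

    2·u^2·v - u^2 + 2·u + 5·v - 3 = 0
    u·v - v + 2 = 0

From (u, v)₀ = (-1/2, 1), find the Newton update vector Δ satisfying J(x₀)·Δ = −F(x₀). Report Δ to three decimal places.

(-0.661, -0.107)

At (-1/2, 1): F = (1.250, 0.500).
Jacobian J = [[4·u·v - 2·u + 2, 2·u^2 + 5], [v, u - 1]].
At the point, J = [[1.000, 5.500], [1.000, -1.500]] (det J = -7.000).
Solving J·Δ = −F gives Δ = (-0.661, -0.107).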